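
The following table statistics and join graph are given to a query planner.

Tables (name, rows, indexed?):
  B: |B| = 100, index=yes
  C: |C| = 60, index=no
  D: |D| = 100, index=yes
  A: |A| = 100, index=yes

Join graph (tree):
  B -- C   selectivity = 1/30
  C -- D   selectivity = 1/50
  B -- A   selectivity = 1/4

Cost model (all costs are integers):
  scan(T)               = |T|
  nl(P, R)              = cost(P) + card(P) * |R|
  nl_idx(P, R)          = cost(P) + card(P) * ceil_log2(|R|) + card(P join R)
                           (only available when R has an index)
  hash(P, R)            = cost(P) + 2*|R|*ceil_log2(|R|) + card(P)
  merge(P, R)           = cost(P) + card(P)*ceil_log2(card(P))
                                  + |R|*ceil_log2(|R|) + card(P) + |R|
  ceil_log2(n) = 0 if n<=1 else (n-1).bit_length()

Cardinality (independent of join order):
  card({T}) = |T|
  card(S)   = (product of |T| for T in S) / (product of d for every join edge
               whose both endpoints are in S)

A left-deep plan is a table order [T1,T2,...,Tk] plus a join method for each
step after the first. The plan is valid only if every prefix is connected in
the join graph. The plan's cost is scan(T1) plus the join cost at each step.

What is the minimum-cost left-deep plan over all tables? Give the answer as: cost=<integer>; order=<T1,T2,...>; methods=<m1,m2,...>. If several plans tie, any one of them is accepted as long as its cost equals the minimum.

Selinger DP (subsets sized 1..n):
  {B}: scan cost=100, card=100
  {C}: scan cost=60, card=60
  {D}: scan cost=100, card=100
  {A}: scan cost=100, card=100
  {BC}: card=200; try (B,nl_idx)→680, (C,hash)→920, (B,merge)→1280, (C,merge)→1320, (B,hash)→1520, (B,nl)→6060 …(+1); best=680 via (B,nl_idx)
  {AB}: card=2500; try (B,hash)→1600, (A,hash)→1600, (B,merge)→1700, (A,merge)→1700, (B,nl_idx)→3300, (A,nl_idx)→3300 …(+2); best=1600 via (B,hash)
  {CD}: card=120; try (D,nl_idx)→600, (C,hash)→920, (D,merge)→1280, (C,merge)→1320, (D,hash)→1520, (D,nl)→6060 …(+1); best=600 via (D,nl_idx)
  {BCD}: card=400; try (B,nl_idx)→1840, (B,hash)→2120, (D,hash)→2280, (B,merge)→2360, (D,nl_idx)→2480, (D,merge)→3280 …(+2); best=1840 via (B,nl_idx)
  {ABC}: card=5000; try (A,hash)→2280, (A,merge)→3280, (C,hash)→4820, (A,nl_idx)→7080, (A,nl)→20680, (C,merge)→34520 …(+1); best=2280 via (A,hash)
  {ABCD}: card=10000; try (A,hash)→3640, (A,merge)→6640, (D,hash)→8680, (A,nl_idx)→14640, (A,nl)→41840, (D,nl_idx)→47280 …(+2); best=3640 via (A,hash)

cost=3640; order=C,D,B,A; methods=nl_idx,nl_idx,hash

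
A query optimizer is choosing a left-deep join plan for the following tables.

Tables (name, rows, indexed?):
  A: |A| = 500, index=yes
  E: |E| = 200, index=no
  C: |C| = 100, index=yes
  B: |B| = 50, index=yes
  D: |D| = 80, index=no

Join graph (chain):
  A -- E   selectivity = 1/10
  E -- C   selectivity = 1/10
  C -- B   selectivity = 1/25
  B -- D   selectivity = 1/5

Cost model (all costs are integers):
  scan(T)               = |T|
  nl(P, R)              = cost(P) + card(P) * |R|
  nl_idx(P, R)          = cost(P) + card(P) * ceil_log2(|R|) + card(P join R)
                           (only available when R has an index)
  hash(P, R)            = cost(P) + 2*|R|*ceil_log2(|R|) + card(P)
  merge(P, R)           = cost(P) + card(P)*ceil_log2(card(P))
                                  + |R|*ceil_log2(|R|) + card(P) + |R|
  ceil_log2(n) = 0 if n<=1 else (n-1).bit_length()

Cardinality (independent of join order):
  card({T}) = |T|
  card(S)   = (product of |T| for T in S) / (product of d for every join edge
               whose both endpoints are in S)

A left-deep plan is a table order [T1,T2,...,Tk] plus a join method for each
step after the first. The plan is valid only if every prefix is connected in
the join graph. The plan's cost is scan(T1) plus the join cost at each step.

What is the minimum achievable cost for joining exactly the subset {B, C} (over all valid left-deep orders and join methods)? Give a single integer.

Selinger DP over subsets of {B,C}:
  {C}: scan cost=100, card=100
  {B}: scan cost=50, card=50
  {BC}: card=200; try (C,nl_idx)→600, (B,hash)→800, (B,nl_idx)→900, (C,merge)→1200, (B,merge)→1250, (C,hash)→1500 …(+2); best=600 via (C,nl_idx)

600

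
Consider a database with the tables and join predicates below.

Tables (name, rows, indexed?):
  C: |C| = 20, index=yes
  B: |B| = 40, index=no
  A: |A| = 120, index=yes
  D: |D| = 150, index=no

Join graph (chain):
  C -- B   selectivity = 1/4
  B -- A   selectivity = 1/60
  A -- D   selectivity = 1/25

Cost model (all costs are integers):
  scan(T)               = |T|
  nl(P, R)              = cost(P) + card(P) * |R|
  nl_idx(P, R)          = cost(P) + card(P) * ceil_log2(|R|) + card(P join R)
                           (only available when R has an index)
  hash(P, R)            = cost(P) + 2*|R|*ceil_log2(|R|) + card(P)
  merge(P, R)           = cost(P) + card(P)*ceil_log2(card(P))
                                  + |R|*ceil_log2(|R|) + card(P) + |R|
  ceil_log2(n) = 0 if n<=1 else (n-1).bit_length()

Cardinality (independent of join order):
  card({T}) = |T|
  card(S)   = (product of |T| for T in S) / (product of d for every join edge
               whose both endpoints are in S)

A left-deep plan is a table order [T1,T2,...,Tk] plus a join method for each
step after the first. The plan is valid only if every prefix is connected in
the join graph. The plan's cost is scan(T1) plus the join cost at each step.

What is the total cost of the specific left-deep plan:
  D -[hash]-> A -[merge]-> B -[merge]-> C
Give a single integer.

step 1: scan D: cost=150, card=150
step 2: join A via hash
    card(P join A) = 150*120/(25) = 720
    cost = 150 + 2*120*7 + 150 = 1980
step 3: join B via merge
    card(P join B) = 720*40/(60) = 480
    cost = 1980 + 720*10 + 40*6 + 720 + 40 = 10180
step 4: join C via merge
    card(P join C) = 480*20/(4) = 2400
    cost = 10180 + 480*9 + 20*5 + 480 + 20 = 15100

15100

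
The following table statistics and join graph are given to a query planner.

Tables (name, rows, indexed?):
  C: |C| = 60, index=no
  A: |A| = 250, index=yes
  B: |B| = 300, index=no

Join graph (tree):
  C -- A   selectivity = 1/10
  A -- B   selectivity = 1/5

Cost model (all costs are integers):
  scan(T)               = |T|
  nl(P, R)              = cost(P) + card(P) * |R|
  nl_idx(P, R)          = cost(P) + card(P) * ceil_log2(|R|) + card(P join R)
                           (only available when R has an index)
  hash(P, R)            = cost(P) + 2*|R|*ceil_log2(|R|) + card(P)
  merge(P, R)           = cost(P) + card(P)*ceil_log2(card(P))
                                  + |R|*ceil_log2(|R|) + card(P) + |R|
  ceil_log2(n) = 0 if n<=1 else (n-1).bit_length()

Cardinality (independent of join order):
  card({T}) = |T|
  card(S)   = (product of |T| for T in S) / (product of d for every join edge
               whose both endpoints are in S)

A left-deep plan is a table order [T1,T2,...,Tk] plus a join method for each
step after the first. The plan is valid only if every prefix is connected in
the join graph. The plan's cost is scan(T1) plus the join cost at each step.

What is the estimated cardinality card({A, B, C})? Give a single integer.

90000

Tables in S: A(250), B(300), C(60)
Edges inside S: C-A(d=10), A-B(d=5)
numerator = 250 * 300 * 60 = 4500000
denominator = 10 * 5 = 50
card(S) = 4500000 / 50 = 90000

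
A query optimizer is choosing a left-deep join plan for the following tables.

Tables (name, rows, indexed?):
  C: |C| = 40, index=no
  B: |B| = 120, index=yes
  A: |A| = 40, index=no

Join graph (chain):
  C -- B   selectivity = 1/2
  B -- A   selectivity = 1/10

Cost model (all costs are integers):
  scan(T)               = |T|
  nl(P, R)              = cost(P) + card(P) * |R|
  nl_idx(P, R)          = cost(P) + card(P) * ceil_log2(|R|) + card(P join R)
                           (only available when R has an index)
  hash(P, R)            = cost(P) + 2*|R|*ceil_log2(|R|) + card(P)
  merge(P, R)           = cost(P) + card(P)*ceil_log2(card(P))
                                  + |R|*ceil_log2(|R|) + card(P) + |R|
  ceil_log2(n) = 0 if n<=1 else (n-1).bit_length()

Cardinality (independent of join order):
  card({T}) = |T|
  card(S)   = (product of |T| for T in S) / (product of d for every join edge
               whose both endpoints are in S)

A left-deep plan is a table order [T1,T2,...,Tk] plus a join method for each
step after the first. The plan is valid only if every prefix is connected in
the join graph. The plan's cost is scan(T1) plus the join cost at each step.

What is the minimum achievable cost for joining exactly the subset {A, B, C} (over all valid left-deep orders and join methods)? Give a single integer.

1680

Selinger DP over subsets of {A,B,C}:
  {C}: scan cost=40, card=40
  {B}: scan cost=120, card=120
  {A}: scan cost=40, card=40
  {BC}: card=2400; try (C,hash)→720, (B,merge)→1280, (C,merge)→1360, (B,hash)→1760, (B,nl_idx)→2720, (B,nl)→4840 …(+1); best=720 via (C,hash)
  {AB}: card=480; try (A,hash)→720, (B,nl_idx)→800, (B,merge)→1280, (A,merge)→1360, (B,hash)→1760, (B,nl)→4840 …(+1); best=720 via (A,hash)
  {ABC}: card=9600; try (C,hash)→1680, (A,hash)→3600, (C,merge)→5800, (C,nl)→19920, (A,merge)→32200, (A,nl)→96720; best=1680 via (C,hash)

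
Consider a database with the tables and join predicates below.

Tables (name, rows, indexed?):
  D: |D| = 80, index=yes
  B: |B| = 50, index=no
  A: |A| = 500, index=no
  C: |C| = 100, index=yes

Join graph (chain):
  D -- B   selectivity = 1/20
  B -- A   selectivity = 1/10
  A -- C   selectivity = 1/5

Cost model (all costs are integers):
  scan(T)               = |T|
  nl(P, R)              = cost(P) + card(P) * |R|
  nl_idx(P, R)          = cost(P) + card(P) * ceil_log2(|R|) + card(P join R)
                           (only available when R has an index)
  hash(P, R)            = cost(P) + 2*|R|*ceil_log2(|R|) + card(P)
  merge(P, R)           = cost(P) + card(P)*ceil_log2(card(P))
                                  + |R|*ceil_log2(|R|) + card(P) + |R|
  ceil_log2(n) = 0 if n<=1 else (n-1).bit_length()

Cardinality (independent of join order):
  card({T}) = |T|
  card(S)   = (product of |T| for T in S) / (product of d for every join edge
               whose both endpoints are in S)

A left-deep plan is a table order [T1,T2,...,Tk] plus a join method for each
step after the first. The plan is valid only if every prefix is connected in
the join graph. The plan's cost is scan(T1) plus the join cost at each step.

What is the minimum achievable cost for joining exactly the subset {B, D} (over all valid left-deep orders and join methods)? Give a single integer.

600

Selinger DP over subsets of {B,D}:
  {D}: scan cost=80, card=80
  {B}: scan cost=50, card=50
  {BD}: card=200; try (D,nl_idx)→600, (B,hash)→760, (D,merge)→1040, (B,merge)→1070, (D,hash)→1220, (D,nl)→4050 …(+1); best=600 via (D,nl_idx)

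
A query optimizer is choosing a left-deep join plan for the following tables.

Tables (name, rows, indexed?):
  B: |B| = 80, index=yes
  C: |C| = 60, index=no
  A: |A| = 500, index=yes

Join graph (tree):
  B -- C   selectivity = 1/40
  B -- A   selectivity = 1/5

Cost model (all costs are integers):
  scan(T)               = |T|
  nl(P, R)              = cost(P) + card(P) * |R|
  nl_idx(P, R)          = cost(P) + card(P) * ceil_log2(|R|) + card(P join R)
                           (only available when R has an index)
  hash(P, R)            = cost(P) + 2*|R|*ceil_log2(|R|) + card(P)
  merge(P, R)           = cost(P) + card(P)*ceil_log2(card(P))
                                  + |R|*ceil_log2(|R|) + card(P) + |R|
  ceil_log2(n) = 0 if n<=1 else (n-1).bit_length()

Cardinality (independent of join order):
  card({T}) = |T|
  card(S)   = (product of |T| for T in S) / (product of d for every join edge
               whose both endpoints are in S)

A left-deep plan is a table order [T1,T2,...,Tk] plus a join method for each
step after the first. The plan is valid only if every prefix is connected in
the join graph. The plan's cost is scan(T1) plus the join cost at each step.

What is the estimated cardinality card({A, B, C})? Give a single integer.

Tables in S: A(500), B(80), C(60)
Edges inside S: B-C(d=40), B-A(d=5)
numerator = 500 * 80 * 60 = 2400000
denominator = 40 * 5 = 200
card(S) = 2400000 / 200 = 12000

12000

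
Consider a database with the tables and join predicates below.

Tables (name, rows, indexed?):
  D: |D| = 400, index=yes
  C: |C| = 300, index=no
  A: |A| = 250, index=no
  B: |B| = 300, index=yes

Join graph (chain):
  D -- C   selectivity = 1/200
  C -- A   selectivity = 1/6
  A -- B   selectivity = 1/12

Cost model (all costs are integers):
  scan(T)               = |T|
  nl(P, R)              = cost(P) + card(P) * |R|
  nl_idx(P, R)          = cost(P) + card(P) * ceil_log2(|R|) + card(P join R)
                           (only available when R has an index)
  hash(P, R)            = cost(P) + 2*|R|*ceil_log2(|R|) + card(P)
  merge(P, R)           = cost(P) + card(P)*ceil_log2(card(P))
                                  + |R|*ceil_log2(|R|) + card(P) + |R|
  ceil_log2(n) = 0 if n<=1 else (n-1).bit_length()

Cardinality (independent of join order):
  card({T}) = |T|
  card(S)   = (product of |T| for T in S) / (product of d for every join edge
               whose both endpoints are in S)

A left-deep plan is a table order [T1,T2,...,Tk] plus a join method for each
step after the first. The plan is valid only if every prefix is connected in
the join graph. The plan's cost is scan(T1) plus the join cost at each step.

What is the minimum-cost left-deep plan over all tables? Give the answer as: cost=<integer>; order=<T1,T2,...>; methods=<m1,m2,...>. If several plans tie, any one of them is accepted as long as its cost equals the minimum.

Selinger DP (subsets sized 1..n):
  {D}: scan cost=400, card=400
  {C}: scan cost=300, card=300
  {A}: scan cost=250, card=250
  {B}: scan cost=300, card=300
  {CD}: card=600; try (D,nl_idx)→3600, (C,hash)→6200, (D,merge)→7300, (C,merge)→7400, (D,hash)→7800, (D,nl)→120300 …(+1); best=3600 via (D,nl_idx)
  {AC}: card=12500; try (A,hash)→4600, (C,merge)→5500, (A,merge)→5550, (C,hash)→5900, (C,nl)→75250, (A,nl)→75300; best=4600 via (A,hash)
  {AB}: card=6250; try (A,hash)→4600, (B,merge)→5500, (A,merge)→5550, (B,hash)→5900, (B,nl_idx)→8750, (B,nl)→75250 …(+1); best=4600 via (A,hash)
  {ACD}: card=25000; try (A,hash)→8200, (A,merge)→12450, (D,hash)→24300, (D,nl_idx)→142100, (A,nl)→153600, (D,merge)→196100 …(+1); best=8200 via (A,hash)
  {ABC}: card=312500; try (C,hash)→16250, (B,hash)→22500, (C,merge)→95100, (B,merge)→195100, (B,nl_idx)→429600, (C,nl)→1879600 …(+1); best=16250 via (C,hash)
  {ABCD}: card=625000; try (B,hash)→38600, (D,hash)→335950, (B,merge)→411200, (B,nl_idx)→858200, (D,nl_idx)→3453750, (D,merge)→6270250 …(+2); best=38600 via (B,hash)

cost=38600; order=C,D,A,B; methods=nl_idx,hash,hash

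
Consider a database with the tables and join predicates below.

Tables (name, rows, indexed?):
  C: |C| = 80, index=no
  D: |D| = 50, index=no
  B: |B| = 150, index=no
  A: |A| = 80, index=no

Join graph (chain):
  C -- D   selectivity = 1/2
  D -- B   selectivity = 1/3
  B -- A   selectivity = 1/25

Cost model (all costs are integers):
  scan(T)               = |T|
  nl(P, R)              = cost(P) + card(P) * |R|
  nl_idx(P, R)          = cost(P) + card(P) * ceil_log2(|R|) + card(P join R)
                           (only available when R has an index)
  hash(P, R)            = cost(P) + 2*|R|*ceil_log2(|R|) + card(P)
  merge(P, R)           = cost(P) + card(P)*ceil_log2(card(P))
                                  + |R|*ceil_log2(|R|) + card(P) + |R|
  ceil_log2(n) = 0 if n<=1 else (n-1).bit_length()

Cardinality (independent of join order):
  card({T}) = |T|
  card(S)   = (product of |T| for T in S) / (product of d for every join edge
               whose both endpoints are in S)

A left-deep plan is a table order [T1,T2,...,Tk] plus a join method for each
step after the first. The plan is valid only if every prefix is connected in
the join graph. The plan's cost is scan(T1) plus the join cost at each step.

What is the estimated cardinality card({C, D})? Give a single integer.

Tables in S: C(80), D(50)
Edges inside S: C-D(d=2)
numerator = 80 * 50 = 4000
denominator = 2 = 2
card(S) = 4000 / 2 = 2000

2000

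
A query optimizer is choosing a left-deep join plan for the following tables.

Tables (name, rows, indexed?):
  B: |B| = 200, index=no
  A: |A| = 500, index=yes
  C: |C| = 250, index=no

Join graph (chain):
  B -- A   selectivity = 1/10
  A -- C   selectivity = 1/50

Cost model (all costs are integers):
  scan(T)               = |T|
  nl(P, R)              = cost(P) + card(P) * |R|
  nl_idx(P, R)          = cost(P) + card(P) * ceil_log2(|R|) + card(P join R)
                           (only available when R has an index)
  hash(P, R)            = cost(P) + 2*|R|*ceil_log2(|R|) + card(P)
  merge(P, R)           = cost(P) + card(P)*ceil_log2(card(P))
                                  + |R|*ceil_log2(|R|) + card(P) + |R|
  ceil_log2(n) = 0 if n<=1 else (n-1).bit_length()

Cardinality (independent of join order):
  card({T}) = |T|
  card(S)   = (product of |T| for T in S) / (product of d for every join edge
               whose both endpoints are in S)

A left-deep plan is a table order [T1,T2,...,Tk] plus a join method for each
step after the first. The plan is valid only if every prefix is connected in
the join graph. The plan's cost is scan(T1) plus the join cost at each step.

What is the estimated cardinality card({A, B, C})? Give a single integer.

50000

Tables in S: A(500), B(200), C(250)
Edges inside S: B-A(d=10), A-C(d=50)
numerator = 500 * 200 * 250 = 25000000
denominator = 10 * 50 = 500
card(S) = 25000000 / 500 = 50000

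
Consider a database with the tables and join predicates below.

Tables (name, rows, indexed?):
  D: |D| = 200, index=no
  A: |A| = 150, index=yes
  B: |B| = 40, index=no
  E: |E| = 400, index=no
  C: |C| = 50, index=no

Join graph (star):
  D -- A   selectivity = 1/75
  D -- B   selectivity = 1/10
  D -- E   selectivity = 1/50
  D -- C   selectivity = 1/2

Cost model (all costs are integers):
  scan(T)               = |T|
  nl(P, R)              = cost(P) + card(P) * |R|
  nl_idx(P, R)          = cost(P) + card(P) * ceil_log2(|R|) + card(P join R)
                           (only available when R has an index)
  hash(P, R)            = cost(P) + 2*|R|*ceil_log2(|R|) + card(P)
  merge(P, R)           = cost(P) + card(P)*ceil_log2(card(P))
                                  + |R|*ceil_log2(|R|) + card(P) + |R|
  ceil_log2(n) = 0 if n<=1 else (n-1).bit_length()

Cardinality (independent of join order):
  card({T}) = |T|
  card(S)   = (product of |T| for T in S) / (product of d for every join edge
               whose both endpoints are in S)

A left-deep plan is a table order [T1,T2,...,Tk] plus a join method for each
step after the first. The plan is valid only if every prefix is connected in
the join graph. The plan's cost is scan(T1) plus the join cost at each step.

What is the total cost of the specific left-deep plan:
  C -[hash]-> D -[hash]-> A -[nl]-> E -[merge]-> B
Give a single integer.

step 1: scan C: cost=50, card=50
step 2: join D via hash
    card(P join D) = 50*200/(2) = 5000
    cost = 50 + 2*200*8 + 50 = 3300
step 3: join A via hash
    card(P join A) = 5000*150/(75) = 10000
    cost = 3300 + 2*150*8 + 5000 = 10700
step 4: join E via nl
    card(P join E) = 10000*400/(50) = 80000
    cost = 10700 + 10000*400 = 4010700
step 5: join B via merge
    card(P join B) = 80000*40/(10) = 320000
    cost = 4010700 + 80000*17 + 40*6 + 80000 + 40 = 5450980

5450980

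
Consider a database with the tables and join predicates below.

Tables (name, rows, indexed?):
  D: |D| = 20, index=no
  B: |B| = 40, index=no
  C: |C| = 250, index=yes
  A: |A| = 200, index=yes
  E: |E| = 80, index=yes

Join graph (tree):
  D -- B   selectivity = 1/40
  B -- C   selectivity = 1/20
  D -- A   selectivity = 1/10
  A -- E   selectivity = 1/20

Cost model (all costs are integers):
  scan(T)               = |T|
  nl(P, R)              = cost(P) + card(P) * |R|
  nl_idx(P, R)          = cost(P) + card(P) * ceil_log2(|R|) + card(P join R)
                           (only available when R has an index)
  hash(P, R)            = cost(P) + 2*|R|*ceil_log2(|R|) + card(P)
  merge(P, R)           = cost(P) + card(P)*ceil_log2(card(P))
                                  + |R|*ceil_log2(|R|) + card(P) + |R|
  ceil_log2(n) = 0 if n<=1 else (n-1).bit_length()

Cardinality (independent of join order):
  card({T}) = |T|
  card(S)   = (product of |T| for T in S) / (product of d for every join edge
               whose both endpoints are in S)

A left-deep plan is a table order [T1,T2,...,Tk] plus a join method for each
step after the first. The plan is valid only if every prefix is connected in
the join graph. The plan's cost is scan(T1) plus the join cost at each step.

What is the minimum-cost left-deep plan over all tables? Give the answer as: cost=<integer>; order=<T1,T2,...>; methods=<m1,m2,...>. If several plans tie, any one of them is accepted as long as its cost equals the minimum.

Selinger DP (subsets sized 1..n):
  {D}: scan cost=20, card=20
  {B}: scan cost=40, card=40
  {C}: scan cost=250, card=250
  {A}: scan cost=200, card=200
  {E}: scan cost=80, card=80
  {BD}: card=20; try (D,hash)→280, (B,merge)→420, (D,merge)→440, (B,hash)→520, (B,nl)→820, (D,nl)→840; best=280 via (D,hash)
  {AD}: card=400; try (A,nl_idx)→580, (D,hash)→600, (A,merge)→1940, (D,merge)→2120, (A,hash)→3240, (A,nl)→4020 …(+1); best=580 via (A,nl_idx)
  {BC}: card=500; try (C,nl_idx)→860, (B,hash)→980, (C,merge)→2570, (B,merge)→2780, (C,hash)→4080, (C,nl)→10040 …(+1); best=860 via (C,nl_idx)
  {AE}: card=800; try (E,hash)→1520, (A,nl_idx)→1520, (E,nl_idx)→2400, (A,merge)→2520, (E,merge)→2640, (A,hash)→3360 …(+2); best=1520 via (E,hash)
  {BCD}: card=250; try (C,nl_idx)→690, (D,hash)→1560, (C,merge)→2650, (C,hash)→4300, (C,nl)→5280, (D,merge)→5980 …(+1); best=690 via (C,nl_idx)
  {ABD}: card=400; try (A,nl_idx)→840, (B,hash)→1460, (A,merge)→2200, (A,hash)→3500, (A,nl)→4280, (B,merge)→4860 …(+1); best=840 via (A,nl_idx)
  {ADE}: card=1600; try (E,hash)→2100, (D,hash)→2520, (E,nl_idx)→4980, (E,merge)→5220, (D,merge)→10440, (D,nl)→17520 …(+1); best=2100 via (E,hash)
  {ABCD}: card=5000; try (A,hash)→4140, (A,merge)→4740, (C,hash)→5240, (C,merge)→7090, (A,nl_idx)→7690, (C,nl_idx)→9040 …(+2); best=4140 via (A,hash)
  {ABDE}: card=1600; try (E,hash)→2360, (B,hash)→4180, (E,nl_idx)→5240, (E,merge)→5480, (B,merge)→21580, (E,nl)→32840 …(+1); best=2360 via (E,hash)
  {ABCDE}: card=20000; try (C,hash)→7960, (E,hash)→10260, (C,merge)→23810, (C,nl_idx)→35160, (E,nl_idx)→59140, (E,merge)→74780 …(+2); best=7960 via (C,hash)

cost=7960; order=B,D,A,E,C; methods=hash,nl_idx,hash,hash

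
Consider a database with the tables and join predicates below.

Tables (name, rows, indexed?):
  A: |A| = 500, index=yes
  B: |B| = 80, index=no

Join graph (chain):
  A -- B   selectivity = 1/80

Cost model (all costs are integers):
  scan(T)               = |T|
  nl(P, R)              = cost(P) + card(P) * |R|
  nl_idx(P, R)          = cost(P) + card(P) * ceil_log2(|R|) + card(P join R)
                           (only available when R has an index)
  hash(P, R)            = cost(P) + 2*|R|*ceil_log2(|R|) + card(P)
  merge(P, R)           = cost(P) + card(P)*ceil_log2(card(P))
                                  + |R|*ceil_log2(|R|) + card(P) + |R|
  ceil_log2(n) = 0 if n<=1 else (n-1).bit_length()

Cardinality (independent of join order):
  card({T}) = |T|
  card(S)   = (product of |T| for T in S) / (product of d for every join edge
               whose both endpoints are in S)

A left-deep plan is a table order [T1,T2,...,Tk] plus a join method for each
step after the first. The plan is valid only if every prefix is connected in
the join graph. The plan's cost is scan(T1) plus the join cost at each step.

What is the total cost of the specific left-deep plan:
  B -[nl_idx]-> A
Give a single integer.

1300

step 1: scan B: cost=80, card=80
step 2: join A via nl_idx
    card(P join A) = 80*500/(80) = 500
    cost = 80 + 80*9 + 500 = 1300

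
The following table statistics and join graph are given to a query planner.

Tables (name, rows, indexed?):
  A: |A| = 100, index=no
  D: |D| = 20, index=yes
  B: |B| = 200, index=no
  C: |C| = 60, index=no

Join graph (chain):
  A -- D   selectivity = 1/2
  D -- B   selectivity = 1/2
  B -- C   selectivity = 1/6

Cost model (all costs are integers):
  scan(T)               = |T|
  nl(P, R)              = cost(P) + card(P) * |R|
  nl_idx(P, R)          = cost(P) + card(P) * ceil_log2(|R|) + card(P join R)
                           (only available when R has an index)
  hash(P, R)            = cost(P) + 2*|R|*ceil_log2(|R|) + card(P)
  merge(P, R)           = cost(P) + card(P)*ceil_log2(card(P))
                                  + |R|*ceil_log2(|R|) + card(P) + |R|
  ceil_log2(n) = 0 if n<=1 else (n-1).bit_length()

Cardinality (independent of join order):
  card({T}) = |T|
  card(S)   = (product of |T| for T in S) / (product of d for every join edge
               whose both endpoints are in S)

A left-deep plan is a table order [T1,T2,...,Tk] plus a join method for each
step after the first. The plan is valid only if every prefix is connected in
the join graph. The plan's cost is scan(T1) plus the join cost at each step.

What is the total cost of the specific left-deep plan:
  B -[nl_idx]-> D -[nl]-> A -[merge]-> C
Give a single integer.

step 1: scan B: cost=200, card=200
step 2: join D via nl_idx
    card(P join D) = 200*20/(2) = 2000
    cost = 200 + 200*5 + 2000 = 3200
step 3: join A via nl
    card(P join A) = 2000*100/(2) = 100000
    cost = 3200 + 2000*100 = 203200
step 4: join C via merge
    card(P join C) = 100000*60/(6) = 1000000
    cost = 203200 + 100000*17 + 60*6 + 100000 + 60 = 2003620

2003620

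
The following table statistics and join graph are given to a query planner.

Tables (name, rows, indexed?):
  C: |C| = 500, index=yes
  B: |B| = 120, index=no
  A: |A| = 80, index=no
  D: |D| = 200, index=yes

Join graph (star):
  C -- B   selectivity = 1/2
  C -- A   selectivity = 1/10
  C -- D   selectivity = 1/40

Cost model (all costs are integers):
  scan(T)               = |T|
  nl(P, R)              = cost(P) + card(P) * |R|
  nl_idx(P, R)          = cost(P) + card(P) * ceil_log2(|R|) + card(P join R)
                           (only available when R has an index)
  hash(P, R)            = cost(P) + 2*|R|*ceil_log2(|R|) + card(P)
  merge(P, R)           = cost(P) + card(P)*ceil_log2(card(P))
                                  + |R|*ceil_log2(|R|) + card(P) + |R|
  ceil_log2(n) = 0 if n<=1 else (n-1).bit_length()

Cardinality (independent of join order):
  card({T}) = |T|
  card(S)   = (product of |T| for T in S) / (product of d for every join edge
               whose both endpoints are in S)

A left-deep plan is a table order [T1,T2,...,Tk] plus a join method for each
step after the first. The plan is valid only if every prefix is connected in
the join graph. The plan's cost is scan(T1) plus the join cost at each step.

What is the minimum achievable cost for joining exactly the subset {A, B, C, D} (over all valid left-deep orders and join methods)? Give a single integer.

Selinger DP over subsets of {A,B,C,D}:
  {C}: scan cost=500, card=500
  {B}: scan cost=120, card=120
  {A}: scan cost=80, card=80
  {D}: scan cost=200, card=200
  {BC}: card=30000; try (B,hash)→2680, (C,merge)→6080, (B,merge)→6460, (C,hash)→9240, (C,nl_idx)→31200, (C,nl)→60120 …(+1); best=2680 via (B,hash)
  {AC}: card=4000; try (A,hash)→2120, (C,nl_idx)→4800, (C,merge)→5720, (A,merge)→6140, (C,hash)→9160, (C,nl)→40080 …(+1); best=2120 via (A,hash)
  {CD}: card=2500; try (D,hash)→4200, (C,nl_idx)→4500, (D,nl_idx)→7000, (C,merge)→7000, (D,merge)→7300, (C,hash)→9400 …(+2); best=4200 via (D,hash)
  {ABC}: card=240000; try (B,hash)→7800, (A,hash)→33800, (B,merge)→55080, (B,nl)→482120, (A,merge)→483320, (A,nl)→2402680; best=7800 via (B,hash)
  {BCD}: card=150000; try (B,hash)→8380, (D,hash)→35880, (B,merge)→37660, (B,nl)→304200, (D,nl_idx)→392680, (D,merge)→484480 …(+1); best=8380 via (B,hash)
  {ACD}: card=20000; try (A,hash)→7820, (D,hash)→9320, (A,merge)→37340, (D,nl_idx)→54120, (D,merge)→55920, (A,nl)→204200 …(+1); best=7820 via (A,hash)
  {ABCD}: card=1200000; try (B,hash)→29500, (A,hash)→159500, (D,hash)→251000, (B,merge)→328780, (B,nl)→2407820, (A,merge)→2859020 …(+4); best=29500 via (B,hash)

29500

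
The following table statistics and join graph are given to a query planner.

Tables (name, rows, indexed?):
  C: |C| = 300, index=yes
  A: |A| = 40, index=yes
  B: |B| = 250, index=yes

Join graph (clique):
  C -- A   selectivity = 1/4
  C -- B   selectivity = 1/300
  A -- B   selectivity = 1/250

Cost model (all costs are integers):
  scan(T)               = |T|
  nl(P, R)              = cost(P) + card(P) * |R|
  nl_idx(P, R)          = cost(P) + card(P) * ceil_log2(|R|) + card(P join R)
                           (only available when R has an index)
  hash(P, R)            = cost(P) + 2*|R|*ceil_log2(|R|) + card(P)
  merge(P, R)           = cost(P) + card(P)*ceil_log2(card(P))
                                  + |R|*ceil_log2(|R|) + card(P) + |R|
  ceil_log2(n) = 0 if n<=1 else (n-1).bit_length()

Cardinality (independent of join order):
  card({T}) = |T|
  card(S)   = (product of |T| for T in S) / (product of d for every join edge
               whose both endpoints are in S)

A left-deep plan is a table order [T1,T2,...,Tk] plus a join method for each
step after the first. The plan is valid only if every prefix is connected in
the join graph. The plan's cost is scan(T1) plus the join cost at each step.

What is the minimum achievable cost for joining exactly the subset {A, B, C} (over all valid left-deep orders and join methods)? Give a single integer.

770

Selinger DP over subsets of {A,B,C}:
  {C}: scan cost=300, card=300
  {A}: scan cost=40, card=40
  {B}: scan cost=250, card=250
  {AC}: card=3000; try (A,hash)→1080, (C,merge)→3320, (C,nl_idx)→3400, (A,merge)→3580, (A,nl_idx)→5100, (C,hash)→5480 …(+2); best=1080 via (A,hash)
  {BC}: card=250; try (C,nl_idx)→2750, (B,nl_idx)→2950, (B,hash)→4600, (C,merge)→5500, (B,merge)→5550, (C,hash)→5900 …(+2); best=2750 via (C,nl_idx)
  {AB}: card=40; try (B,nl_idx)→400, (A,hash)→980, (A,nl_idx)→1790, (B,merge)→2570, (A,merge)→2780, (B,hash)→4080 …(+2); best=400 via (B,nl_idx)
  {ABC}: card=10; try (C,nl_idx)→770, (A,hash)→3480, (C,merge)→3680, (A,nl_idx)→4260, (A,merge)→5280, (C,hash)→5840 …(+6); best=770 via (C,nl_idx)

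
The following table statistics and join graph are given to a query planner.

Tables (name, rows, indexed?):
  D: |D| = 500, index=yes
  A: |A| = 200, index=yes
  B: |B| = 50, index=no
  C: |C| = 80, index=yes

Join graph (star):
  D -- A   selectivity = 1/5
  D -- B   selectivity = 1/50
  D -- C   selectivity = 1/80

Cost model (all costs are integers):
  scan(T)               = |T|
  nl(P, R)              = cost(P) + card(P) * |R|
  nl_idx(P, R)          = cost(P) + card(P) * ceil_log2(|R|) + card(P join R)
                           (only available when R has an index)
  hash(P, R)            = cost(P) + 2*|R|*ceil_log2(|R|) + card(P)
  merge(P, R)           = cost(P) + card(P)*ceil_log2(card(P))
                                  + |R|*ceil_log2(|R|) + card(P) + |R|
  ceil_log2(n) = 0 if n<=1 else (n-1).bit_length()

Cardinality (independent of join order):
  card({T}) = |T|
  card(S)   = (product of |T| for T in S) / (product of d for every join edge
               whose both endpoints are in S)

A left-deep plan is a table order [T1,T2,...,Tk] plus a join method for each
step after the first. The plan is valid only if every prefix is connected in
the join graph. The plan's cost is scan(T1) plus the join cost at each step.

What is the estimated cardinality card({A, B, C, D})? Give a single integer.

20000

Tables in S: A(200), B(50), C(80), D(500)
Edges inside S: D-A(d=5), D-B(d=50), D-C(d=80)
numerator = 200 * 50 * 80 * 500 = 400000000
denominator = 5 * 50 * 80 = 20000
card(S) = 400000000 / 20000 = 20000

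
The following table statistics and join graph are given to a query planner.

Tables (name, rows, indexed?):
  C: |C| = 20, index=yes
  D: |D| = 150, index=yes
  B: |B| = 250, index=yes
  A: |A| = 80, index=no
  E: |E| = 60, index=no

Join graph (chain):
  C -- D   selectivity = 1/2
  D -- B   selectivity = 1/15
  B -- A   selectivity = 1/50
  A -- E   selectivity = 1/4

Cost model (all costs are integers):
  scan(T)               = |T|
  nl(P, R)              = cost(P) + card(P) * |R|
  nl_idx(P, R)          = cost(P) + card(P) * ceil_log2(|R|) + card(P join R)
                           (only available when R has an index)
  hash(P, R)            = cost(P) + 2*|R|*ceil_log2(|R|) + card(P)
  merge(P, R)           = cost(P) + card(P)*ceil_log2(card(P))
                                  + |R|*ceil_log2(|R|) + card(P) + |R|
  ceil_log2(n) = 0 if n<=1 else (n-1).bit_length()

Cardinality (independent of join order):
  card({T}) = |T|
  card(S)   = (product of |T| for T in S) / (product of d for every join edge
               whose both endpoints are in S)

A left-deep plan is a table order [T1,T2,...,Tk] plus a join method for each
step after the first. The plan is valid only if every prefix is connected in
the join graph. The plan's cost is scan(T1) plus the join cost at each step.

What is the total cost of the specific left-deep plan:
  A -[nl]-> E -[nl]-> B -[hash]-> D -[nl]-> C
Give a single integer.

step 1: scan A: cost=80, card=80
step 2: join E via nl
    card(P join E) = 80*60/(4) = 1200
    cost = 80 + 80*60 = 4880
step 3: join B via nl
    card(P join B) = 1200*250/(50) = 6000
    cost = 4880 + 1200*250 = 304880
step 4: join D via hash
    card(P join D) = 6000*150/(15) = 60000
    cost = 304880 + 2*150*8 + 6000 = 313280
step 5: join C via nl
    card(P join C) = 60000*20/(2) = 600000
    cost = 313280 + 60000*20 = 1513280

1513280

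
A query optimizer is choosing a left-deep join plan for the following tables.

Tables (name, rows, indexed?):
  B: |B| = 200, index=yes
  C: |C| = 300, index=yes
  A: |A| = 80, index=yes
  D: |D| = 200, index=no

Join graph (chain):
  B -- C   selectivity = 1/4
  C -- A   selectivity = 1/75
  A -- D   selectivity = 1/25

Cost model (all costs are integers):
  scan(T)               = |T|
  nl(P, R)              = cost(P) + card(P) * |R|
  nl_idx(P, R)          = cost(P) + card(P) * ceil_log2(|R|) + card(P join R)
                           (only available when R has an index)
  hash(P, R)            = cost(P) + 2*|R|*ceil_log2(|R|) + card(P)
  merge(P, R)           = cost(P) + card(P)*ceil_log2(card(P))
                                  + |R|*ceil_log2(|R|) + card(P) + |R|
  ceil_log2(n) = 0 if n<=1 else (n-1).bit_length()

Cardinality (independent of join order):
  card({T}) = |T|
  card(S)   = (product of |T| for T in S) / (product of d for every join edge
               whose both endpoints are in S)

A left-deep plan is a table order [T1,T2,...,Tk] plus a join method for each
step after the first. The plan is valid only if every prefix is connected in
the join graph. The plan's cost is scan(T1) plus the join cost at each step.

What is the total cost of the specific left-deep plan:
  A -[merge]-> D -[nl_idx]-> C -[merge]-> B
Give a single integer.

step 1: scan A: cost=80, card=80
step 2: join D via merge
    card(P join D) = 80*200/(25) = 640
    cost = 80 + 80*7 + 200*8 + 80 + 200 = 2520
step 3: join C via nl_idx
    card(P join C) = 640*300/(75) = 2560
    cost = 2520 + 640*9 + 2560 = 10840
step 4: join B via merge
    card(P join B) = 2560*200/(4) = 128000
    cost = 10840 + 2560*12 + 200*8 + 2560 + 200 = 45920

45920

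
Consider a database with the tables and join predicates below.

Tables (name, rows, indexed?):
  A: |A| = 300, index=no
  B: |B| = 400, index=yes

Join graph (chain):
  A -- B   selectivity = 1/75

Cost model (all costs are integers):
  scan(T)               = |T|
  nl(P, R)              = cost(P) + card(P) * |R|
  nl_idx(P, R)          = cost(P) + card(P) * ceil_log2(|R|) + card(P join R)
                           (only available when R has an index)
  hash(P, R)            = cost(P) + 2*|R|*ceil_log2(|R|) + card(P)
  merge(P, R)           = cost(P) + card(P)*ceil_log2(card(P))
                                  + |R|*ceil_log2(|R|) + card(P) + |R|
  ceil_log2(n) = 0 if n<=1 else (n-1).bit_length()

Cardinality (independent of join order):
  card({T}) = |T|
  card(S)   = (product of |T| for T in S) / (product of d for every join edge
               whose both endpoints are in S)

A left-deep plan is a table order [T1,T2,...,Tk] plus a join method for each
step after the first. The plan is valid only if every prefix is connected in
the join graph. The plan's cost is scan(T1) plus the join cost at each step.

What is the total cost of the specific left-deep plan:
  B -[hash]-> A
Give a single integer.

6200

step 1: scan B: cost=400, card=400
step 2: join A via hash
    card(P join A) = 400*300/(75) = 1600
    cost = 400 + 2*300*9 + 400 = 6200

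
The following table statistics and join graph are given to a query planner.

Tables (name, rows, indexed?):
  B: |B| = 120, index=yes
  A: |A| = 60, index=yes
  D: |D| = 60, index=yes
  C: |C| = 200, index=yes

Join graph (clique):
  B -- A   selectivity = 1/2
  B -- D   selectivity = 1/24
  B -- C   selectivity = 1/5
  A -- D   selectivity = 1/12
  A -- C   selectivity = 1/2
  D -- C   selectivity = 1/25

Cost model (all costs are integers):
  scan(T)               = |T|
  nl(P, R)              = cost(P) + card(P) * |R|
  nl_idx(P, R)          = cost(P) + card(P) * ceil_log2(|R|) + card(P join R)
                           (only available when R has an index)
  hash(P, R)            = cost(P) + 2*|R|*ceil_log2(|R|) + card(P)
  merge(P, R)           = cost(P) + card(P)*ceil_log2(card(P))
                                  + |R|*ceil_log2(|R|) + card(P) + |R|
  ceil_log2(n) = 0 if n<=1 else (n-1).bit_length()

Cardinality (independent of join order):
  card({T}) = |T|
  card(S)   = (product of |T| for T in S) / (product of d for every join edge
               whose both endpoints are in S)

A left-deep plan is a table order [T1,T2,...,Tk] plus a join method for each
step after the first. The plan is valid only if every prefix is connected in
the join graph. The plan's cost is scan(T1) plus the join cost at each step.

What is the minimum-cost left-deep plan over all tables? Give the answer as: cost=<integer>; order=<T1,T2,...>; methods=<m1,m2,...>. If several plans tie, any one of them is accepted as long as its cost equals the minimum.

Selinger DP (subsets sized 1..n):
  {B}: scan cost=120, card=120
  {A}: scan cost=60, card=60
  {D}: scan cost=60, card=60
  {C}: scan cost=200, card=200
  {AB}: card=3600; try (A,hash)→960, (B,merge)→1440, (A,merge)→1500, (B,hash)→1800, (B,nl_idx)→4080, (A,nl_idx)→4440 …(+2); best=960 via (A,hash)
  {BD}: card=300; try (B,nl_idx)→780, (D,hash)→960, (D,nl_idx)→1140, (B,merge)→1440, (D,merge)→1500, (B,hash)→1800 …(+2); best=780 via (B,nl_idx)
  {BC}: card=4800; try (B,hash)→2080, (C,merge)→2880, (B,merge)→2960, (C,hash)→3440, (C,nl_idx)→5880, (B,nl_idx)→6400 …(+2); best=2080 via (B,hash)
  {AD}: card=300; try (D,nl_idx)→720, (A,nl_idx)→720, (D,hash)→840, (A,hash)→840, (D,merge)→900, (A,merge)→900 …(+2); best=720 via (D,nl_idx)
  {AC}: card=6000; try (A,hash)→1120, (C,merge)→2280, (A,merge)→2420, (C,hash)→3320, (C,nl_idx)→6540, (A,nl_idx)→7400 …(+2); best=1120 via (A,hash)
  {CD}: card=480; try (C,nl_idx)→1020, (D,hash)→1120, (D,nl_idx)→1880, (C,merge)→2280, (D,merge)→2420, (C,hash)→3320 …(+2); best=1020 via (C,nl_idx)
  {ABD}: card=750; try (A,hash)→1800, (B,hash)→2700, (A,nl_idx)→3330, (B,nl_idx)→3570, (A,merge)→4200, (B,merge)→4680 …(+6); best=1800 via (A,hash)
  {ABC}: card=72000; try (A,hash)→7600, (C,hash)→7760, (B,hash)→8800, (C,merge)→49560, (A,merge)→69700, (B,merge)→86080 …(+6); best=7600 via (A,hash)
  {BCD}: card=480; try (B,hash)→3180, (C,nl_idx)→3660, (C,hash)→4280, (B,nl_idx)→4860, (C,merge)→5580, (B,merge)→6780 …(+6); best=3180 via (B,hash)
  {ACD}: card=1200; try (A,hash)→2220, (C,hash)→4220, (C,nl_idx)→4320, (A,nl_idx)→5100, (C,merge)→5520, (A,merge)→6240 …(+6); best=2220 via (A,hash)
  {ABCD}: card=600; try (A,hash)→4380, (B,hash)→5100, (C,hash)→5750, (A,nl_idx)→6660, (C,nl_idx)→8400, (A,merge)→8400 …(+10); best=4380 via (A,hash)

cost=4380; order=D,C,B,A; methods=nl_idx,hash,hash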